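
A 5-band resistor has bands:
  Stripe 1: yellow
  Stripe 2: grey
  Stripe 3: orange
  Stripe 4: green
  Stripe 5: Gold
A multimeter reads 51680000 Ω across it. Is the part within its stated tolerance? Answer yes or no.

no

Yellow → 4 (first significant figure)
Grey → 8 (second significant figure)
Orange → 3 (third significant figure)
Green → ×10^5 multiplier
Gold → ±5% tolerance
483 × 100000 = 48300000 Ω
Allowed range: 45885000 Ω to 50715000 Ω.
51680000 Ω lies outside that range.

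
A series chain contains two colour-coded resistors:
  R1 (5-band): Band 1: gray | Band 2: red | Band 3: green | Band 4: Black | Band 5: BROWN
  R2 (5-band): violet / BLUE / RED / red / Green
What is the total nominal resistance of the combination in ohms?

77025 Ω

R1: grey, red, green → 825; black ×1 → 825 Ω.
R2: violet, blue, red → 762; red ×10^2 → 76200 Ω.
Series: 825 + 76200 = 77025 Ω.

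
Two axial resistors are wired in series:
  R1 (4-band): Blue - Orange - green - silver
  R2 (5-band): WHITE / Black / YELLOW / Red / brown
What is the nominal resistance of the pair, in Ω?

6390400 Ω

R1: blue, orange → 63; green ×10^5 → 6300000 Ω.
R2: white, black, yellow → 904; red ×10^2 → 90400 Ω.
Series: 6300000 + 90400 = 6390400 Ω.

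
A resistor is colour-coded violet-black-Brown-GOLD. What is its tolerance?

±5%

The last band, gold, is the tolerance band.
Gold corresponds to ±5%.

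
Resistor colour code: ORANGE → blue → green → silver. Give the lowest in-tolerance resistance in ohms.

3240000 Ω

Orange → 3 (first significant figure)
Blue → 6 (second significant figure)
Green → ×10^5 multiplier
Silver → ±10% tolerance
36 × 100000 = 3600000 Ω
Lowest = 3600000 × (1 − 10/100) = 3240000 Ω.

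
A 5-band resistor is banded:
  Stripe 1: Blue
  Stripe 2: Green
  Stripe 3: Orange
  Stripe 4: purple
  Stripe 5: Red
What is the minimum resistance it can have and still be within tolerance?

6399400000 Ω

Blue → 6 (first significant figure)
Green → 5 (second significant figure)
Orange → 3 (third significant figure)
Violet → ×10^7 multiplier
Red → ±2% tolerance
653 × 10000000 = 6530000000 Ω
Minimum = 6530000000 × (1 − 2/100) = 6399400000 Ω.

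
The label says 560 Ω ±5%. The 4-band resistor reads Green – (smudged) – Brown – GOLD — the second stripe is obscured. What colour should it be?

560 Ω = 56 × 10^1.
The second band gives digit 6 of the significand, and 6 is blue.

blue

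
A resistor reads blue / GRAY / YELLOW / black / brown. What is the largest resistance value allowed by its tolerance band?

Blue → 6 (first significant figure)
Grey → 8 (second significant figure)
Yellow → 4 (third significant figure)
Black → ×1 multiplier
Brown → ±1% tolerance
684 × 1 = 684 Ω
Largest = 684 × (1 + 1/100) = 690.84 Ω.

690.84 Ω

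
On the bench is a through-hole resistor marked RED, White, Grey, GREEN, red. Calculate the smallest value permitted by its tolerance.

29204000 Ω

Red → 2 (first significant figure)
White → 9 (second significant figure)
Grey → 8 (third significant figure)
Green → ×10^5 multiplier
Red → ±2% tolerance
298 × 100000 = 29800000 Ω
Smallest = 29800000 × (1 − 2/100) = 29204000 Ω.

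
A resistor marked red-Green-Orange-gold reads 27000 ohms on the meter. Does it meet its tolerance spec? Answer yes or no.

no

Red → 2 (first significant figure)
Green → 5 (second significant figure)
Orange → ×10^3 multiplier
Gold → ±5% tolerance
25 × 1000 = 25000 Ω
Allowed range: 23750 Ω to 26250 Ω.
27000 ohms lies outside that range.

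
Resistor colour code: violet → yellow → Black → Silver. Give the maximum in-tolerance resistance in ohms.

Violet → 7 (first significant figure)
Yellow → 4 (second significant figure)
Black → ×1 multiplier
Silver → ±10% tolerance
74 × 1 = 74 Ω
Maximum = 74 × (1 + 10/100) = 81.4 Ω.

81.4 Ω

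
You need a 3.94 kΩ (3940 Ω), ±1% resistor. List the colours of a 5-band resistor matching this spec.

3940 Ω = 394 × 10^1.
3 → orange
9 → white
4 → yellow
Multiplier 10^1 → brown.
±1% tolerance → brown.

orange, white, yellow, brown, brown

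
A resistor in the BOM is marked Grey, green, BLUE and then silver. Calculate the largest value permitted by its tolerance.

Grey → 8 (first significant figure)
Green → 5 (second significant figure)
Blue → ×10^6 multiplier
Silver → ±10% tolerance
85 × 1000000 = 85000000 Ω
Largest = 85000000 × (1 + 10/100) = 93500000 Ω.

93500000 Ω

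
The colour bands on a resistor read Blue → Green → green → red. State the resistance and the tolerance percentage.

6500000 Ω ±2%

Blue → 6 (first significant figure)
Green → 5 (second significant figure)
Green → ×10^5 multiplier
Red → ±2% tolerance
65 × 100000 = 6500000 Ω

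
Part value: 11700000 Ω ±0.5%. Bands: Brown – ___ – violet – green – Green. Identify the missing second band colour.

brown

11700000 Ω = 117 × 10^5.
The second band gives digit 1 of the significand, and 1 is brown.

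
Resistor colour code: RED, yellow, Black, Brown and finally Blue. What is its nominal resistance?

Red → 2 (first significant figure)
Yellow → 4 (second significant figure)
Black → 0 (third significant figure)
Brown → ×10 multiplier
240 × 10 = 2400 Ω

2400 Ω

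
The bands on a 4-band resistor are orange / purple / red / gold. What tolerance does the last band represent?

The last band, gold, is the tolerance band.
Gold corresponds to ±5%.

±5%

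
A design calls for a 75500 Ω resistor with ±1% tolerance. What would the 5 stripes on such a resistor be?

75500 Ω = 755 × 10^2.
7 → violet
5 → green
5 → green
Multiplier 10^2 → red.
±1% tolerance → brown.

violet, green, green, red, brown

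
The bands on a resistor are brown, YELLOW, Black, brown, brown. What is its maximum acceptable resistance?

Brown → 1 (first significant figure)
Yellow → 4 (second significant figure)
Black → 0 (third significant figure)
Brown → ×10 multiplier
Brown → ±1% tolerance
140 × 10 = 1400 Ω
Maximum = 1400 × (1 + 1/100) = 1414 Ω.

1414 Ω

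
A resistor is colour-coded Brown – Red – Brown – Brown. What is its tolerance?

±1%

The last band, brown, is the tolerance band.
Brown corresponds to ±1%.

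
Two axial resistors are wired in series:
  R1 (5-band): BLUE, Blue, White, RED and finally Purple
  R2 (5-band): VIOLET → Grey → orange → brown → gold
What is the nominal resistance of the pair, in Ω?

R1: blue, blue, white → 669; red ×10^2 → 66900 Ω.
R2: violet, grey, orange → 783; brown ×10 → 7830 Ω.
Series: 66900 + 7830 = 74730 Ω.

74730 Ω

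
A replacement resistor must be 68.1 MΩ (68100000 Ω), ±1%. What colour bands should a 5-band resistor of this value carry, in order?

blue, grey, brown, green, brown

68100000 Ω = 681 × 10^5.
6 → blue
8 → grey
1 → brown
Multiplier 10^5 → green.
±1% tolerance → brown.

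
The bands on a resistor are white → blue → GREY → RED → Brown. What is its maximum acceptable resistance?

White → 9 (first significant figure)
Blue → 6 (second significant figure)
Grey → 8 (third significant figure)
Red → ×10^2 multiplier
Brown → ±1% tolerance
968 × 100 = 96800 Ω
Maximum = 96800 × (1 + 1/100) = 97768 Ω.

97768 Ω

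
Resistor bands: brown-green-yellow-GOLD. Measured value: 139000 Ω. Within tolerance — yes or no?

no

Brown → 1 (first significant figure)
Green → 5 (second significant figure)
Yellow → ×10^4 multiplier
Gold → ±5% tolerance
15 × 10000 = 150000 Ω
Allowed range: 142500 Ω to 157500 Ω.
139000 Ω lies outside that range.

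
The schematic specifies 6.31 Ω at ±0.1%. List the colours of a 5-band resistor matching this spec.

blue, orange, brown, silver, violet

6.31 Ω = 631 × 10^-2.
6 → blue
3 → orange
1 → brown
Multiplier 10^-2 → silver.
±0.1% tolerance → violet.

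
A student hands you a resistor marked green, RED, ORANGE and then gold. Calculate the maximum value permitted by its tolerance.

Green → 5 (first significant figure)
Red → 2 (second significant figure)
Orange → ×10^3 multiplier
Gold → ±5% tolerance
52 × 1000 = 52000 Ω
Maximum = 52000 × (1 + 5/100) = 54600 Ω.

54600 Ω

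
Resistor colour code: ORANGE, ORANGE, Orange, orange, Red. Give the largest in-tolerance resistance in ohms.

339660 Ω

Orange → 3 (first significant figure)
Orange → 3 (second significant figure)
Orange → 3 (third significant figure)
Orange → ×10^3 multiplier
Red → ±2% tolerance
333 × 1000 = 333000 Ω
Largest = 333000 × (1 + 2/100) = 339660 Ω.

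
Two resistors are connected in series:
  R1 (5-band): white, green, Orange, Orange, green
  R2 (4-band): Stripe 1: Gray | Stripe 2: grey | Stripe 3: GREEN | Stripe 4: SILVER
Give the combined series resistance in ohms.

9753000 Ω

R1: white, green, orange → 953; orange ×10^3 → 953000 Ω.
R2: grey, grey → 88; green ×10^5 → 8800000 Ω.
Series: 953000 + 8800000 = 9753000 Ω.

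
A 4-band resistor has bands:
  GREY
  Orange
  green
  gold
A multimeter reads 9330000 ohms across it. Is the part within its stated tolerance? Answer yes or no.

Grey → 8 (first significant figure)
Orange → 3 (second significant figure)
Green → ×10^5 multiplier
Gold → ±5% tolerance
83 × 100000 = 8300000 Ω
Allowed range: 7885000 Ω to 8715000 Ω.
9330000 ohms lies outside that range.

no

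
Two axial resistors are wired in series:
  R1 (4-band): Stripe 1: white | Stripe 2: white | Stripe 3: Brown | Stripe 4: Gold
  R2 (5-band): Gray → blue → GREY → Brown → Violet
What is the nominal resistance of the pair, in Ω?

R1: white, white → 99; brown ×10 → 990 Ω.
R2: grey, blue, grey → 868; brown ×10 → 8680 Ω.
Series: 990 + 8680 = 9670 Ω.

9670 Ω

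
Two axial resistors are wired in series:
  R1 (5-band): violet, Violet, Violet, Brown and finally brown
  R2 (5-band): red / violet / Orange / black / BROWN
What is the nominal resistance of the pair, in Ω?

R1: violet, violet, violet → 777; brown ×10 → 7770 Ω.
R2: red, violet, orange → 273; black ×1 → 273 Ω.
Series: 7770 + 273 = 8043 Ω.

8043 Ω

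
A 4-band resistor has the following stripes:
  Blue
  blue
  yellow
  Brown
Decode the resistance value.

Blue → 6 (first significant figure)
Blue → 6 (second significant figure)
Yellow → ×10^4 multiplier
66 × 10000 = 660000 Ω

660000 Ω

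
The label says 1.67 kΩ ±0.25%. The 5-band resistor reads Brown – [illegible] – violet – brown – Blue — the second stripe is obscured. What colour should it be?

1670 Ω = 167 × 10^1.
The second band gives digit 6 of the significand, and 6 is blue.

blue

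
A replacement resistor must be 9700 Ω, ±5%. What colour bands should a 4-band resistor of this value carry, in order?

white, violet, red, gold

9700 Ω = 97 × 10^2.
9 → white
7 → violet
Multiplier 10^2 → red.
±5% tolerance → gold.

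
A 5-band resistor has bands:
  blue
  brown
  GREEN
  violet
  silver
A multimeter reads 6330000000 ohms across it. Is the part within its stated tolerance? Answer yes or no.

Blue → 6 (first significant figure)
Brown → 1 (second significant figure)
Green → 5 (third significant figure)
Violet → ×10^7 multiplier
Silver → ±10% tolerance
615 × 10000000 = 6150000000 Ω
Allowed range: 5535000000 Ω to 6765000000 Ω.
6330000000 ohms lies inside that range.

yes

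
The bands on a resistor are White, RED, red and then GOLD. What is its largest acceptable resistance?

White → 9 (first significant figure)
Red → 2 (second significant figure)
Red → ×10^2 multiplier
Gold → ±5% tolerance
92 × 100 = 9200 Ω
Largest = 9200 × (1 + 5/100) = 9660 Ω.

9660 Ω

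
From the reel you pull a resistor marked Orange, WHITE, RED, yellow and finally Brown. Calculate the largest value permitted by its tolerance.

3959200 Ω

Orange → 3 (first significant figure)
White → 9 (second significant figure)
Red → 2 (third significant figure)
Yellow → ×10^4 multiplier
Brown → ±1% tolerance
392 × 10000 = 3920000 Ω
Largest = 3920000 × (1 + 1/100) = 3959200 Ω.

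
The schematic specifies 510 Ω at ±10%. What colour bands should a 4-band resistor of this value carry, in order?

510 Ω = 51 × 10^1.
5 → green
1 → brown
Multiplier 10^1 → brown.
±10% tolerance → silver.

green, brown, brown, silver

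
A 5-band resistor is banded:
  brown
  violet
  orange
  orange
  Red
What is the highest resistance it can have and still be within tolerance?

176460 Ω

Brown → 1 (first significant figure)
Violet → 7 (second significant figure)
Orange → 3 (third significant figure)
Orange → ×10^3 multiplier
Red → ±2% tolerance
173 × 1000 = 173000 Ω
Highest = 173000 × (1 + 2/100) = 176460 Ω.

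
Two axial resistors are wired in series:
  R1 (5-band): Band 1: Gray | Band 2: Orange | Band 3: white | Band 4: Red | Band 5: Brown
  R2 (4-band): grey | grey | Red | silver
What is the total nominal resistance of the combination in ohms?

92700 Ω

R1: grey, orange, white → 839; red ×10^2 → 83900 Ω.
R2: grey, grey → 88; red ×10^2 → 8800 Ω.
Series: 83900 + 8800 = 92700 Ω.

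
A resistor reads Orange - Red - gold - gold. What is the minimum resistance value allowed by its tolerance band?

Orange → 3 (first significant figure)
Red → 2 (second significant figure)
Gold → ×0.1 multiplier
Gold → ±5% tolerance
32 × 0.1 = 3.2 Ω
Minimum = 3.2 × (1 − 5/100) = 3.04 Ω.

3.04 Ω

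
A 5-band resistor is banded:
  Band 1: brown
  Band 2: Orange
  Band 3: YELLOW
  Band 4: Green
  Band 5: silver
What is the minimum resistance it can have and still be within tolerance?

Brown → 1 (first significant figure)
Orange → 3 (second significant figure)
Yellow → 4 (third significant figure)
Green → ×10^5 multiplier
Silver → ±10% tolerance
134 × 100000 = 13400000 Ω
Minimum = 13400000 × (1 − 10/100) = 12060000 Ω.

12060000 Ω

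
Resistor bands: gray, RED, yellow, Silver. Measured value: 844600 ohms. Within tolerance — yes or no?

yes

Grey → 8 (first significant figure)
Red → 2 (second significant figure)
Yellow → ×10^4 multiplier
Silver → ±10% tolerance
82 × 10000 = 820000 Ω
Allowed range: 738000 Ω to 902000 Ω.
844600 ohms lies inside that range.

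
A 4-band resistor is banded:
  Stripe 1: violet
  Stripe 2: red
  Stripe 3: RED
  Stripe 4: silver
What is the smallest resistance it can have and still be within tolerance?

6480 Ω

Violet → 7 (first significant figure)
Red → 2 (second significant figure)
Red → ×10^2 multiplier
Silver → ±10% tolerance
72 × 100 = 7200 Ω
Smallest = 7200 × (1 − 10/100) = 6480 Ω.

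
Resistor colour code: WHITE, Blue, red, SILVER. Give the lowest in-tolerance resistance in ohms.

8640 Ω

White → 9 (first significant figure)
Blue → 6 (second significant figure)
Red → ×10^2 multiplier
Silver → ±10% tolerance
96 × 100 = 9600 Ω
Lowest = 9600 × (1 − 10/100) = 8640 Ω.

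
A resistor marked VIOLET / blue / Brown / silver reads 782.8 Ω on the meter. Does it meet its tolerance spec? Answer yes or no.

yes

Violet → 7 (first significant figure)
Blue → 6 (second significant figure)
Brown → ×10 multiplier
Silver → ±10% tolerance
76 × 10 = 760 Ω
Allowed range: 684 Ω to 836 Ω.
782.8 Ω lies inside that range.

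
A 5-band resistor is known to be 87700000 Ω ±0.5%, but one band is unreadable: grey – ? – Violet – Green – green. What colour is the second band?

87700000 Ω = 877 × 10^5.
The second band gives digit 7 of the significand, and 7 is violet.

violet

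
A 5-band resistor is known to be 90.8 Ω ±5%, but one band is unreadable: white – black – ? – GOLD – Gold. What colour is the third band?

90.8 Ω = 908 × 10^-1.
The third band gives digit 8 of the significand, and 8 is grey.

grey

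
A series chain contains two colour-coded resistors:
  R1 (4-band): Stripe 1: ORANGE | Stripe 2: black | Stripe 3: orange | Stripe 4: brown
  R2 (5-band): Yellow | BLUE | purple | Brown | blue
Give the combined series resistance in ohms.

R1: orange, black → 30; orange ×10^3 → 30000 Ω.
R2: yellow, blue, violet → 467; brown ×10 → 4670 Ω.
Series: 30000 + 4670 = 34670 Ω.

34670 Ω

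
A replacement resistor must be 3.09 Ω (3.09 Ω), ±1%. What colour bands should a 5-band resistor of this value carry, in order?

3.09 Ω = 309 × 10^-2.
3 → orange
0 → black
9 → white
Multiplier 10^-2 → silver.
±1% tolerance → brown.

orange, black, white, silver, brown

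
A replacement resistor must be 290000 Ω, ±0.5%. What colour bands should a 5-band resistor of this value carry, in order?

290000 Ω = 290 × 10^3.
2 → red
9 → white
0 → black
Multiplier 10^3 → orange.
±0.5% tolerance → green.

red, white, black, orange, green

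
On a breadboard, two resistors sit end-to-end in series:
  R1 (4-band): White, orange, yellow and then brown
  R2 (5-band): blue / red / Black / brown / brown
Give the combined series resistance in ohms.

R1: white, orange → 93; yellow ×10^4 → 930000 Ω.
R2: blue, red, black → 620; brown ×10 → 6200 Ω.
Series: 930000 + 6200 = 936200 Ω.

936200 Ω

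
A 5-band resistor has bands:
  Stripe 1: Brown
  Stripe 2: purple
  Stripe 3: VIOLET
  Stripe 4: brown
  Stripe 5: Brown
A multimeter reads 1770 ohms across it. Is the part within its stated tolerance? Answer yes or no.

Brown → 1 (first significant figure)
Violet → 7 (second significant figure)
Violet → 7 (third significant figure)
Brown → ×10 multiplier
Brown → ±1% tolerance
177 × 10 = 1770 Ω
Allowed range: 1752.3 Ω to 1787.7 Ω.
1770 ohms lies inside that range.

yes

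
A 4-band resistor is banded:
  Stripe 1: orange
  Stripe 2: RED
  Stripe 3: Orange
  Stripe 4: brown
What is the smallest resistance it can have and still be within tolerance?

31680 Ω

Orange → 3 (first significant figure)
Red → 2 (second significant figure)
Orange → ×10^3 multiplier
Brown → ±1% tolerance
32 × 1000 = 32000 Ω
Smallest = 32000 × (1 − 1/100) = 31680 Ω.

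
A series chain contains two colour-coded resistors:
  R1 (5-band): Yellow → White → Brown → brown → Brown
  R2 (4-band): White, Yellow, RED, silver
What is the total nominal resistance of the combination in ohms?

14310 Ω

R1: yellow, white, brown → 491; brown ×10 → 4910 Ω.
R2: white, yellow → 94; red ×10^2 → 9400 Ω.
Series: 4910 + 9400 = 14310 Ω.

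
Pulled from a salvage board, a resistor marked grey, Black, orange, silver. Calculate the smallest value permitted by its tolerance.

72000 Ω

Grey → 8 (first significant figure)
Black → 0 (second significant figure)
Orange → ×10^3 multiplier
Silver → ±10% tolerance
80 × 1000 = 80000 Ω
Smallest = 80000 × (1 − 10/100) = 72000 Ω.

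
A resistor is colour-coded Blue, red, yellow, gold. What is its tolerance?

±5%

The last band, gold, is the tolerance band.
Gold corresponds to ±5%.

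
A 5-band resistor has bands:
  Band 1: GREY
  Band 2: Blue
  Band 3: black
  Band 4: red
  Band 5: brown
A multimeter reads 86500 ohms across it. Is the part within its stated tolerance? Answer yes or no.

yes

Grey → 8 (first significant figure)
Blue → 6 (second significant figure)
Black → 0 (third significant figure)
Red → ×10^2 multiplier
Brown → ±1% tolerance
860 × 100 = 86000 Ω
Allowed range: 85140 Ω to 86860 Ω.
86500 ohms lies inside that range.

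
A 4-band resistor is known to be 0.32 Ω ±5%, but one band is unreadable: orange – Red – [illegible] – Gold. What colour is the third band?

0.32 Ω = 32 × 10^-2.
The third band is the multiplier, 10^-2, which is silver.

silver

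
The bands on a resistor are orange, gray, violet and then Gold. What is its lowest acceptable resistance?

361000000 Ω

Orange → 3 (first significant figure)
Grey → 8 (second significant figure)
Violet → ×10^7 multiplier
Gold → ±5% tolerance
38 × 10000000 = 380000000 Ω
Lowest = 380000000 × (1 − 5/100) = 361000000 Ω.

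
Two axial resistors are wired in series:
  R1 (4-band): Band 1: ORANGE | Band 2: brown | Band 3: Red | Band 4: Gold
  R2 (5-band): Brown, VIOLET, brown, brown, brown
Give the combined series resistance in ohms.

4810 Ω

R1: orange, brown → 31; red ×10^2 → 3100 Ω.
R2: brown, violet, brown → 171; brown ×10 → 1710 Ω.
Series: 3100 + 1710 = 4810 Ω.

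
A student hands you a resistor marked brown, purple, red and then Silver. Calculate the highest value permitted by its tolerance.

Brown → 1 (first significant figure)
Violet → 7 (second significant figure)
Red → ×10^2 multiplier
Silver → ±10% tolerance
17 × 100 = 1700 Ω
Highest = 1700 × (1 + 10/100) = 1870 Ω.

1870 Ω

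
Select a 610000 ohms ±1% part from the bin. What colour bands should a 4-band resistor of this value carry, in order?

610000 Ω = 61 × 10^4.
6 → blue
1 → brown
Multiplier 10^4 → yellow.
±1% tolerance → brown.

blue, brown, yellow, brown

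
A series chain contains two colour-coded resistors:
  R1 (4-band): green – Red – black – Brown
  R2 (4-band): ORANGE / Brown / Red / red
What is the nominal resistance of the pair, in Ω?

3152 Ω

R1: green, red → 52; black ×1 → 52 Ω.
R2: orange, brown → 31; red ×10^2 → 3100 Ω.
Series: 52 + 3100 = 3152 Ω.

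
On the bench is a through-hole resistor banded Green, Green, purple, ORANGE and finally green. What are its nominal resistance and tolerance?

557000 Ω ±0.5%

Green → 5 (first significant figure)
Green → 5 (second significant figure)
Violet → 7 (third significant figure)
Orange → ×10^3 multiplier
Green → ±0.5% tolerance
557 × 1000 = 557000 Ω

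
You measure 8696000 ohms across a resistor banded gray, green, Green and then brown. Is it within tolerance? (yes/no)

Grey → 8 (first significant figure)
Green → 5 (second significant figure)
Green → ×10^5 multiplier
Brown → ±1% tolerance
85 × 100000 = 8500000 Ω
Allowed range: 8415000 Ω to 8585000 Ω.
8696000 ohms lies outside that range.

no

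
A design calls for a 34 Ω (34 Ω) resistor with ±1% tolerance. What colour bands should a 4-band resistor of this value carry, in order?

34 Ω = 34 × 10^0.
3 → orange
4 → yellow
Multiplier 10^0 → black.
±1% tolerance → brown.

orange, yellow, black, brown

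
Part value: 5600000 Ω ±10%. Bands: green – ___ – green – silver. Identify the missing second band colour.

5600000 Ω = 56 × 10^5.
The second band gives digit 6 of the significand, and 6 is blue.

blue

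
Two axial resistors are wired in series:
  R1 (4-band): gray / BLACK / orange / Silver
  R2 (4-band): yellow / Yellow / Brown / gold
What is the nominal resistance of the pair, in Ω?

80440 Ω

R1: grey, black → 80; orange ×10^3 → 80000 Ω.
R2: yellow, yellow → 44; brown ×10 → 440 Ω.
Series: 80000 + 440 = 80440 Ω.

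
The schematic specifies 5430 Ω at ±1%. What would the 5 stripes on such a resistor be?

green, yellow, orange, brown, brown

5430 Ω = 543 × 10^1.
5 → green
4 → yellow
3 → orange
Multiplier 10^1 → brown.
±1% tolerance → brown.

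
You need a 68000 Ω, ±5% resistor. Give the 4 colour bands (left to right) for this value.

68000 Ω = 68 × 10^3.
6 → blue
8 → grey
Multiplier 10^3 → orange.
±5% tolerance → gold.

blue, grey, orange, gold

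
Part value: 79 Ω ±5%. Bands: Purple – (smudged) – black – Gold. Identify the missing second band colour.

79 Ω = 79 × 10^0.
The second band gives digit 9 of the significand, and 9 is white.

white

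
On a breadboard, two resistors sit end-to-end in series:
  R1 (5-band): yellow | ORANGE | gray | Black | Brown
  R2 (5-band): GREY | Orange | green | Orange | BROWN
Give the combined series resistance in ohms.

835438 Ω

R1: yellow, orange, grey → 438; black ×1 → 438 Ω.
R2: grey, orange, green → 835; orange ×10^3 → 835000 Ω.
Series: 438 + 835000 = 835438 Ω.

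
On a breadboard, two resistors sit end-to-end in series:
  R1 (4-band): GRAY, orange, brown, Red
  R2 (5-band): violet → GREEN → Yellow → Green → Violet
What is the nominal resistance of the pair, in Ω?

75400830 Ω

R1: grey, orange → 83; brown ×10 → 830 Ω.
R2: violet, green, yellow → 754; green ×10^5 → 75400000 Ω.
Series: 830 + 75400000 = 75400830 Ω.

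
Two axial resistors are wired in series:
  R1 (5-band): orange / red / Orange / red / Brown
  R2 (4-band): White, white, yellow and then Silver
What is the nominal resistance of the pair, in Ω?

R1: orange, red, orange → 323; red ×10^2 → 32300 Ω.
R2: white, white → 99; yellow ×10^4 → 990000 Ω.
Series: 32300 + 990000 = 1022300 Ω.

1022300 Ω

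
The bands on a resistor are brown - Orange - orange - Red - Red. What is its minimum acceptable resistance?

Brown → 1 (first significant figure)
Orange → 3 (second significant figure)
Orange → 3 (third significant figure)
Red → ×10^2 multiplier
Red → ±2% tolerance
133 × 100 = 13300 Ω
Minimum = 13300 × (1 − 2/100) = 13034 Ω.

13034 Ω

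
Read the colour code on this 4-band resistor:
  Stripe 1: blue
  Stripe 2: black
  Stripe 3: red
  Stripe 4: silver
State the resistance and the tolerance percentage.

6000 Ω ±10%

Blue → 6 (first significant figure)
Black → 0 (second significant figure)
Red → ×10^2 multiplier
Silver → ±10% tolerance
60 × 100 = 6000 Ω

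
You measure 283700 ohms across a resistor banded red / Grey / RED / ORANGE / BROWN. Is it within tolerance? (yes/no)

Red → 2 (first significant figure)
Grey → 8 (second significant figure)
Red → 2 (third significant figure)
Orange → ×10^3 multiplier
Brown → ±1% tolerance
282 × 1000 = 282000 Ω
Allowed range: 279180 Ω to 284820 Ω.
283700 ohms lies inside that range.

yes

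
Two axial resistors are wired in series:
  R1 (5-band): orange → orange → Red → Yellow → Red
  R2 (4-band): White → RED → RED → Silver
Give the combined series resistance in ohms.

3329200 Ω

R1: orange, orange, red → 332; yellow ×10^4 → 3320000 Ω.
R2: white, red → 92; red ×10^2 → 9200 Ω.
Series: 3320000 + 9200 = 3329200 Ω.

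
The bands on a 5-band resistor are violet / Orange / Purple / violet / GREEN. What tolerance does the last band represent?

The last band, green, is the tolerance band.
Green corresponds to ±0.5%.

±0.5%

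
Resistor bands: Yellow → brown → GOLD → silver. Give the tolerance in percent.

The last band, silver, is the tolerance band.
Silver corresponds to ±10%.

±10%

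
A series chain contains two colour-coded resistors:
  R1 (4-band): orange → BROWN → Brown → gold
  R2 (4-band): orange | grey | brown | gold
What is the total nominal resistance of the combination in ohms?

R1: orange, brown → 31; brown ×10 → 310 Ω.
R2: orange, grey → 38; brown ×10 → 380 Ω.
Series: 310 + 380 = 690 Ω.

690 Ω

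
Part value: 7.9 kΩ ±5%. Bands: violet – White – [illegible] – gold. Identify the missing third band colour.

7900 Ω = 79 × 10^2.
The third band is the multiplier, 10^2, which is red.

red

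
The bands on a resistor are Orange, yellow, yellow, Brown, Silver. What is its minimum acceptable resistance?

3096 Ω

Orange → 3 (first significant figure)
Yellow → 4 (second significant figure)
Yellow → 4 (third significant figure)
Brown → ×10 multiplier
Silver → ±10% tolerance
344 × 10 = 3440 Ω
Minimum = 3440 × (1 − 10/100) = 3096 Ω.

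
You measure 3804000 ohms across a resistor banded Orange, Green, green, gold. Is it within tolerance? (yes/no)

no

Orange → 3 (first significant figure)
Green → 5 (second significant figure)
Green → ×10^5 multiplier
Gold → ±5% tolerance
35 × 100000 = 3500000 Ω
Allowed range: 3325000 Ω to 3675000 Ω.
3804000 ohms lies outside that range.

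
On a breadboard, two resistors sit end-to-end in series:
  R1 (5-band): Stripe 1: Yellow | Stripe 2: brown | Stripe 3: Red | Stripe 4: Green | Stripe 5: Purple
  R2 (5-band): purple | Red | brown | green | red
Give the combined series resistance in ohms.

113300000 Ω

R1: yellow, brown, red → 412; green ×10^5 → 41200000 Ω.
R2: violet, red, brown → 721; green ×10^5 → 72100000 Ω.
Series: 41200000 + 72100000 = 113300000 Ω.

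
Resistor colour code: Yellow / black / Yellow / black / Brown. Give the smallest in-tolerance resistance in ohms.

399.96 Ω

Yellow → 4 (first significant figure)
Black → 0 (second significant figure)
Yellow → 4 (third significant figure)
Black → ×1 multiplier
Brown → ±1% tolerance
404 × 1 = 404 Ω
Smallest = 404 × (1 − 1/100) = 399.96 Ω.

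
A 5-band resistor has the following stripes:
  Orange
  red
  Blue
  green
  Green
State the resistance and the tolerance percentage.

Orange → 3 (first significant figure)
Red → 2 (second significant figure)
Blue → 6 (third significant figure)
Green → ×10^5 multiplier
Green → ±0.5% tolerance
326 × 100000 = 32600000 Ω

32600000 Ω ±0.5%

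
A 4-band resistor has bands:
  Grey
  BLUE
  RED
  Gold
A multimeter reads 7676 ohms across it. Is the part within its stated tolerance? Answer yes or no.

no

Grey → 8 (first significant figure)
Blue → 6 (second significant figure)
Red → ×10^2 multiplier
Gold → ±5% tolerance
86 × 100 = 8600 Ω
Allowed range: 8170 Ω to 9030 Ω.
7676 ohms lies outside that range.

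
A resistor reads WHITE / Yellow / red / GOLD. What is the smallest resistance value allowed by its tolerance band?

8930 Ω

White → 9 (first significant figure)
Yellow → 4 (second significant figure)
Red → ×10^2 multiplier
Gold → ±5% tolerance
94 × 100 = 9400 Ω
Smallest = 9400 × (1 − 5/100) = 8930 Ω.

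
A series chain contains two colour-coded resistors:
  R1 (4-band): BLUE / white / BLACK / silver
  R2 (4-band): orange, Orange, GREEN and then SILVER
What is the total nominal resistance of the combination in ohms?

R1: blue, white → 69; black ×1 → 69 Ω.
R2: orange, orange → 33; green ×10^5 → 3300000 Ω.
Series: 69 + 3300000 = 3300069 Ω.

3300069 Ω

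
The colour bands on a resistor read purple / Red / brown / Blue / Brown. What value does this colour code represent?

Violet → 7 (first significant figure)
Red → 2 (second significant figure)
Brown → 1 (third significant figure)
Blue → ×10^6 multiplier
721 × 1000000 = 721000000 Ω

721000000 Ω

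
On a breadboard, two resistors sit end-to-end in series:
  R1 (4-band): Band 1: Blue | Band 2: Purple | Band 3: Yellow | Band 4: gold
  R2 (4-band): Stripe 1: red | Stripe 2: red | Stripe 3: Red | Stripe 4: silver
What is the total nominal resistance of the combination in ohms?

R1: blue, violet → 67; yellow ×10^4 → 670000 Ω.
R2: red, red → 22; red ×10^2 → 2200 Ω.
Series: 670000 + 2200 = 672200 Ω.

672200 Ω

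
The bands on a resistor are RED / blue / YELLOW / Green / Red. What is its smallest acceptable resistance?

25872000 Ω

Red → 2 (first significant figure)
Blue → 6 (second significant figure)
Yellow → 4 (third significant figure)
Green → ×10^5 multiplier
Red → ±2% tolerance
264 × 100000 = 26400000 Ω
Smallest = 26400000 × (1 − 2/100) = 25872000 Ω.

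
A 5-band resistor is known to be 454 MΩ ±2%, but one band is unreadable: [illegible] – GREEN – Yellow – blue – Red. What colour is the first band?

454000000 Ω = 454 × 10^6.
The first band gives digit 4 of the significand, and 4 is yellow.

yellow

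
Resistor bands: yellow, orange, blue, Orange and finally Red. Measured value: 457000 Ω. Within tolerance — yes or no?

Yellow → 4 (first significant figure)
Orange → 3 (second significant figure)
Blue → 6 (third significant figure)
Orange → ×10^3 multiplier
Red → ±2% tolerance
436 × 1000 = 436000 Ω
Allowed range: 427280 Ω to 444720 Ω.
457000 Ω lies outside that range.

no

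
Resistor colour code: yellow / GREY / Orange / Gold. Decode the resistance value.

48000 Ω

Yellow → 4 (first significant figure)
Grey → 8 (second significant figure)
Orange → ×10^3 multiplier
48 × 1000 = 48000 Ω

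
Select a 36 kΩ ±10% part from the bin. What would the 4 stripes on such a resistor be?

36000 Ω = 36 × 10^3.
3 → orange
6 → blue
Multiplier 10^3 → orange.
±10% tolerance → silver.

orange, blue, orange, silver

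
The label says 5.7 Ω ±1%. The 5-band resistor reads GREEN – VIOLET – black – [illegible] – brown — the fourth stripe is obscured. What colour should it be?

silver

5.7 Ω = 570 × 10^-2.
The fourth band is the multiplier, 10^-2, which is silver.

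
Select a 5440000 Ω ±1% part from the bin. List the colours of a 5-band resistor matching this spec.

green, yellow, yellow, yellow, brown

5440000 Ω = 544 × 10^4.
5 → green
4 → yellow
4 → yellow
Multiplier 10^4 → yellow.
±1% tolerance → brown.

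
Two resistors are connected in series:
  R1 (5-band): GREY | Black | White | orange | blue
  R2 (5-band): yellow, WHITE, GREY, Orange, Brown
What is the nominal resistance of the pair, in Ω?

R1: grey, black, white → 809; orange ×10^3 → 809000 Ω.
R2: yellow, white, grey → 498; orange ×10^3 → 498000 Ω.
Series: 809000 + 498000 = 1307000 Ω.

1307000 Ω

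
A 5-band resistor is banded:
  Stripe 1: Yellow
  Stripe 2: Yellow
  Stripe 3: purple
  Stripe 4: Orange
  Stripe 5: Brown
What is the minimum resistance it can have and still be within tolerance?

Yellow → 4 (first significant figure)
Yellow → 4 (second significant figure)
Violet → 7 (third significant figure)
Orange → ×10^3 multiplier
Brown → ±1% tolerance
447 × 1000 = 447000 Ω
Minimum = 447000 × (1 − 1/100) = 442530 Ω.

442530 Ω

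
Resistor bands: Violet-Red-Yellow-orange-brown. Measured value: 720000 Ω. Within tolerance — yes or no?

yes

Violet → 7 (first significant figure)
Red → 2 (second significant figure)
Yellow → 4 (third significant figure)
Orange → ×10^3 multiplier
Brown → ±1% tolerance
724 × 1000 = 724000 Ω
Allowed range: 716760 Ω to 731240 Ω.
720000 Ω lies inside that range.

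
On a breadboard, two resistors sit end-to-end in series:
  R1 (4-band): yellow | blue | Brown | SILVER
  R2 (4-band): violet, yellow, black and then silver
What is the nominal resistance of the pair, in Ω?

534 Ω

R1: yellow, blue → 46; brown ×10 → 460 Ω.
R2: violet, yellow → 74; black ×1 → 74 Ω.
Series: 460 + 74 = 534 Ω.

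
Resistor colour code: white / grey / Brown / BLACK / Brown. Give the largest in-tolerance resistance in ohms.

White → 9 (first significant figure)
Grey → 8 (second significant figure)
Brown → 1 (third significant figure)
Black → ×1 multiplier
Brown → ±1% tolerance
981 × 1 = 981 Ω
Largest = 981 × (1 + 1/100) = 990.81 Ω.

990.81 Ω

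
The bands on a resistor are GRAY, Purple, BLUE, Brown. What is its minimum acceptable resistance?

86130000 Ω

Grey → 8 (first significant figure)
Violet → 7 (second significant figure)
Blue → ×10^6 multiplier
Brown → ±1% tolerance
87 × 1000000 = 87000000 Ω
Minimum = 87000000 × (1 − 1/100) = 86130000 Ω.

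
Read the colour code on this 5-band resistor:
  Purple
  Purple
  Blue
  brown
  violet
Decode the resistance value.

7760 Ω

Violet → 7 (first significant figure)
Violet → 7 (second significant figure)
Blue → 6 (third significant figure)
Brown → ×10 multiplier
776 × 10 = 7760 Ω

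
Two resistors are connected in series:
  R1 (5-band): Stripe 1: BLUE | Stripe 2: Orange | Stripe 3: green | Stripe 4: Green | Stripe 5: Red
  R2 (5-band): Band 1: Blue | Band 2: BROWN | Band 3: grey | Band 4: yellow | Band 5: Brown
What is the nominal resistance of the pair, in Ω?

69680000 Ω

R1: blue, orange, green → 635; green ×10^5 → 63500000 Ω.
R2: blue, brown, grey → 618; yellow ×10^4 → 6180000 Ω.
Series: 63500000 + 6180000 = 69680000 Ω.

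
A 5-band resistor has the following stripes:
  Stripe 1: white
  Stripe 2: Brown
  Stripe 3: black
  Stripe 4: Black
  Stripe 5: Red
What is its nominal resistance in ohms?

910 Ω

White → 9 (first significant figure)
Brown → 1 (second significant figure)
Black → 0 (third significant figure)
Black → ×1 multiplier
910 × 1 = 910 Ω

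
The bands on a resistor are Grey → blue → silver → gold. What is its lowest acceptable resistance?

0.817 Ω

Grey → 8 (first significant figure)
Blue → 6 (second significant figure)
Silver → ×0.01 multiplier
Gold → ±5% tolerance
86 × 0.01 = 0.86 Ω
Lowest = 0.86 × (1 − 5/100) = 0.817 Ω.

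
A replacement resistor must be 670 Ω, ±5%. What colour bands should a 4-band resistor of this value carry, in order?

blue, violet, brown, gold

670 Ω = 67 × 10^1.
6 → blue
7 → violet
Multiplier 10^1 → brown.
±5% tolerance → gold.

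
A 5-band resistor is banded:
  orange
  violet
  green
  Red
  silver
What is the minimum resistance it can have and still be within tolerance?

Orange → 3 (first significant figure)
Violet → 7 (second significant figure)
Green → 5 (third significant figure)
Red → ×10^2 multiplier
Silver → ±10% tolerance
375 × 100 = 37500 Ω
Minimum = 37500 × (1 − 10/100) = 33750 Ω.

33750 Ω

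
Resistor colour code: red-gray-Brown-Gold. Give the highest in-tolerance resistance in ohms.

294 Ω

Red → 2 (first significant figure)
Grey → 8 (second significant figure)
Brown → ×10 multiplier
Gold → ±5% tolerance
28 × 10 = 280 Ω
Highest = 280 × (1 + 5/100) = 294 Ω.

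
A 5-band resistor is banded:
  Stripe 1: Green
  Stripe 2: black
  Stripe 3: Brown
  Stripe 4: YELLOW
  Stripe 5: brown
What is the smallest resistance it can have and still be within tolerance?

Green → 5 (first significant figure)
Black → 0 (second significant figure)
Brown → 1 (third significant figure)
Yellow → ×10^4 multiplier
Brown → ±1% tolerance
501 × 10000 = 5010000 Ω
Smallest = 5010000 × (1 − 1/100) = 4959900 Ω.

4959900 Ω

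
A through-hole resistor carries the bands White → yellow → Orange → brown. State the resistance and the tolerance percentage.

94000 Ω ±1%

White → 9 (first significant figure)
Yellow → 4 (second significant figure)
Orange → ×10^3 multiplier
Brown → ±1% tolerance
94 × 1000 = 94000 Ω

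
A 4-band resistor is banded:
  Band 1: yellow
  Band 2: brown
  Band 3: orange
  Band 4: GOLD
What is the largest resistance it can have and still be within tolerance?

Yellow → 4 (first significant figure)
Brown → 1 (second significant figure)
Orange → ×10^3 multiplier
Gold → ±5% tolerance
41 × 1000 = 41000 Ω
Largest = 41000 × (1 + 5/100) = 43050 Ω.

43050 Ω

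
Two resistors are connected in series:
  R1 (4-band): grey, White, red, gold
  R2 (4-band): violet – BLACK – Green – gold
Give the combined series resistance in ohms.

R1: grey, white → 89; red ×10^2 → 8900 Ω.
R2: violet, black → 70; green ×10^5 → 7000000 Ω.
Series: 8900 + 7000000 = 7008900 Ω.

7008900 Ω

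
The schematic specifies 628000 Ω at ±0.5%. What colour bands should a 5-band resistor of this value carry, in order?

628000 Ω = 628 × 10^3.
6 → blue
2 → red
8 → grey
Multiplier 10^3 → orange.
±0.5% tolerance → green.

blue, red, grey, orange, green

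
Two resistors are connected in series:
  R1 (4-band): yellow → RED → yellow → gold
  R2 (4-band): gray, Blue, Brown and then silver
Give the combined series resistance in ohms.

R1: yellow, red → 42; yellow ×10^4 → 420000 Ω.
R2: grey, blue → 86; brown ×10 → 860 Ω.
Series: 420000 + 860 = 420860 Ω.

420860 Ω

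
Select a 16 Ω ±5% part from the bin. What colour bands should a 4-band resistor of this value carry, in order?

brown, blue, black, gold

16 Ω = 16 × 10^0.
1 → brown
6 → blue
Multiplier 10^0 → black.
±5% tolerance → gold.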